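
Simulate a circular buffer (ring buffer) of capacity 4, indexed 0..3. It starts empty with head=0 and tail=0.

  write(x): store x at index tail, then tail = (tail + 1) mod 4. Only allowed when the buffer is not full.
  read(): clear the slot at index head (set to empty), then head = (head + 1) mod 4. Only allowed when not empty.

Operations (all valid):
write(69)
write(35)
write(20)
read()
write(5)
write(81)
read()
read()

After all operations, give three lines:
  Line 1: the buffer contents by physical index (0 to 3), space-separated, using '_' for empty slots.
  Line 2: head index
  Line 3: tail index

write(69): buf=[69 _ _ _], head=0, tail=1, size=1
write(35): buf=[69 35 _ _], head=0, tail=2, size=2
write(20): buf=[69 35 20 _], head=0, tail=3, size=3
read(): buf=[_ 35 20 _], head=1, tail=3, size=2
write(5): buf=[_ 35 20 5], head=1, tail=0, size=3
write(81): buf=[81 35 20 5], head=1, tail=1, size=4
read(): buf=[81 _ 20 5], head=2, tail=1, size=3
read(): buf=[81 _ _ 5], head=3, tail=1, size=2

Answer: 81 _ _ 5
3
1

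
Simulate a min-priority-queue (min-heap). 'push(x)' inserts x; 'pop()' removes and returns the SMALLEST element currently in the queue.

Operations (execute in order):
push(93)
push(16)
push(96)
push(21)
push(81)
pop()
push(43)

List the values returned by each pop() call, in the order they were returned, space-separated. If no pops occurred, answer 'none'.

push(93): heap contents = [93]
push(16): heap contents = [16, 93]
push(96): heap contents = [16, 93, 96]
push(21): heap contents = [16, 21, 93, 96]
push(81): heap contents = [16, 21, 81, 93, 96]
pop() → 16: heap contents = [21, 81, 93, 96]
push(43): heap contents = [21, 43, 81, 93, 96]

Answer: 16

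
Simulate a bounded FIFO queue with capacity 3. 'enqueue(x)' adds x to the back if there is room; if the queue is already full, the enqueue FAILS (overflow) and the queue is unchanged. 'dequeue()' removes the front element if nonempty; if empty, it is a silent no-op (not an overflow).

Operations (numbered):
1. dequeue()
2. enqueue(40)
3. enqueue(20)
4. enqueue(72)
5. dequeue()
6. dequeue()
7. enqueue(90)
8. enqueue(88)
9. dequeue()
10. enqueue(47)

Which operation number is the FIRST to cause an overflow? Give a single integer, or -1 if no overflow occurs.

1. dequeue(): empty, no-op, size=0
2. enqueue(40): size=1
3. enqueue(20): size=2
4. enqueue(72): size=3
5. dequeue(): size=2
6. dequeue(): size=1
7. enqueue(90): size=2
8. enqueue(88): size=3
9. dequeue(): size=2
10. enqueue(47): size=3

Answer: -1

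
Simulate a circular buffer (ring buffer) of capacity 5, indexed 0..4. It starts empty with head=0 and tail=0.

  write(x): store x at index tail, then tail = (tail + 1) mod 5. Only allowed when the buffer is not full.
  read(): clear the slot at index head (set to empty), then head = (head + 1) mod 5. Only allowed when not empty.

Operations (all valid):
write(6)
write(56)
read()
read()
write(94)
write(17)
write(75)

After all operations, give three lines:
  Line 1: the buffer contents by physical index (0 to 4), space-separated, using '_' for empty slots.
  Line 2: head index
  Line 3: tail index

write(6): buf=[6 _ _ _ _], head=0, tail=1, size=1
write(56): buf=[6 56 _ _ _], head=0, tail=2, size=2
read(): buf=[_ 56 _ _ _], head=1, tail=2, size=1
read(): buf=[_ _ _ _ _], head=2, tail=2, size=0
write(94): buf=[_ _ 94 _ _], head=2, tail=3, size=1
write(17): buf=[_ _ 94 17 _], head=2, tail=4, size=2
write(75): buf=[_ _ 94 17 75], head=2, tail=0, size=3

Answer: _ _ 94 17 75
2
0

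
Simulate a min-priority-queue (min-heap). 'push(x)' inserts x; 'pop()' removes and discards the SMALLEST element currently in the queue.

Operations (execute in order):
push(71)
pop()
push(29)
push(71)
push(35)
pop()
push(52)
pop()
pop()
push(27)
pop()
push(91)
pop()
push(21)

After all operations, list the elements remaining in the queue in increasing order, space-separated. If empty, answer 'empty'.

Answer: 21 91

Derivation:
push(71): heap contents = [71]
pop() → 71: heap contents = []
push(29): heap contents = [29]
push(71): heap contents = [29, 71]
push(35): heap contents = [29, 35, 71]
pop() → 29: heap contents = [35, 71]
push(52): heap contents = [35, 52, 71]
pop() → 35: heap contents = [52, 71]
pop() → 52: heap contents = [71]
push(27): heap contents = [27, 71]
pop() → 27: heap contents = [71]
push(91): heap contents = [71, 91]
pop() → 71: heap contents = [91]
push(21): heap contents = [21, 91]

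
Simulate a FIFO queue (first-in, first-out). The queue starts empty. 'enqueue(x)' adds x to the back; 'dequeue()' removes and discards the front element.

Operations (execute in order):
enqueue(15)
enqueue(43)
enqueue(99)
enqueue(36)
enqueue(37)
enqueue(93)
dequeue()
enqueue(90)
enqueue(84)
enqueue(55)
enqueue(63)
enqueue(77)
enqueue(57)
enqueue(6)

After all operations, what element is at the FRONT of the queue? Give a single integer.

enqueue(15): queue = [15]
enqueue(43): queue = [15, 43]
enqueue(99): queue = [15, 43, 99]
enqueue(36): queue = [15, 43, 99, 36]
enqueue(37): queue = [15, 43, 99, 36, 37]
enqueue(93): queue = [15, 43, 99, 36, 37, 93]
dequeue(): queue = [43, 99, 36, 37, 93]
enqueue(90): queue = [43, 99, 36, 37, 93, 90]
enqueue(84): queue = [43, 99, 36, 37, 93, 90, 84]
enqueue(55): queue = [43, 99, 36, 37, 93, 90, 84, 55]
enqueue(63): queue = [43, 99, 36, 37, 93, 90, 84, 55, 63]
enqueue(77): queue = [43, 99, 36, 37, 93, 90, 84, 55, 63, 77]
enqueue(57): queue = [43, 99, 36, 37, 93, 90, 84, 55, 63, 77, 57]
enqueue(6): queue = [43, 99, 36, 37, 93, 90, 84, 55, 63, 77, 57, 6]

Answer: 43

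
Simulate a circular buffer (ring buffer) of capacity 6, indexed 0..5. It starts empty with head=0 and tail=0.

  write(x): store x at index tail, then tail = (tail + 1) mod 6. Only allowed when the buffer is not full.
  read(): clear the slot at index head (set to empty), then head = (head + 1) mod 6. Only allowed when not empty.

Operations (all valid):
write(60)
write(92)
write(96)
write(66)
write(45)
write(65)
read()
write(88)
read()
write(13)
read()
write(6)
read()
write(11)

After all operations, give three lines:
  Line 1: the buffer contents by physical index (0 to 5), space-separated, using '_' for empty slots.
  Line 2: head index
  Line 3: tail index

write(60): buf=[60 _ _ _ _ _], head=0, tail=1, size=1
write(92): buf=[60 92 _ _ _ _], head=0, tail=2, size=2
write(96): buf=[60 92 96 _ _ _], head=0, tail=3, size=3
write(66): buf=[60 92 96 66 _ _], head=0, tail=4, size=4
write(45): buf=[60 92 96 66 45 _], head=0, tail=5, size=5
write(65): buf=[60 92 96 66 45 65], head=0, tail=0, size=6
read(): buf=[_ 92 96 66 45 65], head=1, tail=0, size=5
write(88): buf=[88 92 96 66 45 65], head=1, tail=1, size=6
read(): buf=[88 _ 96 66 45 65], head=2, tail=1, size=5
write(13): buf=[88 13 96 66 45 65], head=2, tail=2, size=6
read(): buf=[88 13 _ 66 45 65], head=3, tail=2, size=5
write(6): buf=[88 13 6 66 45 65], head=3, tail=3, size=6
read(): buf=[88 13 6 _ 45 65], head=4, tail=3, size=5
write(11): buf=[88 13 6 11 45 65], head=4, tail=4, size=6

Answer: 88 13 6 11 45 65
4
4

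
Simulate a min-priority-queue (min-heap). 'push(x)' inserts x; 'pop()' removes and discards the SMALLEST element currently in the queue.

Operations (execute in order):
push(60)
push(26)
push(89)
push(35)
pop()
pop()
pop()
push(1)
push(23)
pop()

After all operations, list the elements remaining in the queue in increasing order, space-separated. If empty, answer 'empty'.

Answer: 23 89

Derivation:
push(60): heap contents = [60]
push(26): heap contents = [26, 60]
push(89): heap contents = [26, 60, 89]
push(35): heap contents = [26, 35, 60, 89]
pop() → 26: heap contents = [35, 60, 89]
pop() → 35: heap contents = [60, 89]
pop() → 60: heap contents = [89]
push(1): heap contents = [1, 89]
push(23): heap contents = [1, 23, 89]
pop() → 1: heap contents = [23, 89]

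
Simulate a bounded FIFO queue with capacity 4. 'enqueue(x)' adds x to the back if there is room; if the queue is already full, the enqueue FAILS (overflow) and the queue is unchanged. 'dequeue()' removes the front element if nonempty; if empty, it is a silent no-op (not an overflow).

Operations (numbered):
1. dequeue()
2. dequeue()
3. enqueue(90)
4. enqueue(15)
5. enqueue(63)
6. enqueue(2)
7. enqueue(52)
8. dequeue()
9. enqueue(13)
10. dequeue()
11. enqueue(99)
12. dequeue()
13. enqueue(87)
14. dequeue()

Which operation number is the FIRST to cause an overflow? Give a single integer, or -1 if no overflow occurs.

1. dequeue(): empty, no-op, size=0
2. dequeue(): empty, no-op, size=0
3. enqueue(90): size=1
4. enqueue(15): size=2
5. enqueue(63): size=3
6. enqueue(2): size=4
7. enqueue(52): size=4=cap → OVERFLOW (fail)
8. dequeue(): size=3
9. enqueue(13): size=4
10. dequeue(): size=3
11. enqueue(99): size=4
12. dequeue(): size=3
13. enqueue(87): size=4
14. dequeue(): size=3

Answer: 7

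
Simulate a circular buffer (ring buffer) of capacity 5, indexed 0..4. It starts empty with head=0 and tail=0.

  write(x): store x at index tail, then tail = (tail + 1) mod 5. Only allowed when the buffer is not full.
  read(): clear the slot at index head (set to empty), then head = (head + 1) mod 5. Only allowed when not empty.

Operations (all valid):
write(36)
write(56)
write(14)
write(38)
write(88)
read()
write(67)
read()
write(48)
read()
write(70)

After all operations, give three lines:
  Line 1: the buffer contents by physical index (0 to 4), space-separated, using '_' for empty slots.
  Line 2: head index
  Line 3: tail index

write(36): buf=[36 _ _ _ _], head=0, tail=1, size=1
write(56): buf=[36 56 _ _ _], head=0, tail=2, size=2
write(14): buf=[36 56 14 _ _], head=0, tail=3, size=3
write(38): buf=[36 56 14 38 _], head=0, tail=4, size=4
write(88): buf=[36 56 14 38 88], head=0, tail=0, size=5
read(): buf=[_ 56 14 38 88], head=1, tail=0, size=4
write(67): buf=[67 56 14 38 88], head=1, tail=1, size=5
read(): buf=[67 _ 14 38 88], head=2, tail=1, size=4
write(48): buf=[67 48 14 38 88], head=2, tail=2, size=5
read(): buf=[67 48 _ 38 88], head=3, tail=2, size=4
write(70): buf=[67 48 70 38 88], head=3, tail=3, size=5

Answer: 67 48 70 38 88
3
3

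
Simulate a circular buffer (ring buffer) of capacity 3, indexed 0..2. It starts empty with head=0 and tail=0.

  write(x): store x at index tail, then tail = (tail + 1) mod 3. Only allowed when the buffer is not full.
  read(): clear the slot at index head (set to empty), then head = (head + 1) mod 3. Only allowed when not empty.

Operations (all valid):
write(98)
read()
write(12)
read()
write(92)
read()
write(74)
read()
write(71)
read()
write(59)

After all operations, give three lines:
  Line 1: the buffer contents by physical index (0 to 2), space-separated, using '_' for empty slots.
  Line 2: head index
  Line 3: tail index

Answer: _ _ 59
2
0

Derivation:
write(98): buf=[98 _ _], head=0, tail=1, size=1
read(): buf=[_ _ _], head=1, tail=1, size=0
write(12): buf=[_ 12 _], head=1, tail=2, size=1
read(): buf=[_ _ _], head=2, tail=2, size=0
write(92): buf=[_ _ 92], head=2, tail=0, size=1
read(): buf=[_ _ _], head=0, tail=0, size=0
write(74): buf=[74 _ _], head=0, tail=1, size=1
read(): buf=[_ _ _], head=1, tail=1, size=0
write(71): buf=[_ 71 _], head=1, tail=2, size=1
read(): buf=[_ _ _], head=2, tail=2, size=0
write(59): buf=[_ _ 59], head=2, tail=0, size=1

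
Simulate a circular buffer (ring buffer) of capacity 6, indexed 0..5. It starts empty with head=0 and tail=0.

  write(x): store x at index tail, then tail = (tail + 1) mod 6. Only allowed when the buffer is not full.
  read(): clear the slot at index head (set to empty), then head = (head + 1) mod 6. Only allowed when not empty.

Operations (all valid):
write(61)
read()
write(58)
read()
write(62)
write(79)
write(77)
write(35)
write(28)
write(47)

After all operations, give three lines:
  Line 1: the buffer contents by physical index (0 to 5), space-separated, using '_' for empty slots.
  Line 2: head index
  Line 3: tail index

write(61): buf=[61 _ _ _ _ _], head=0, tail=1, size=1
read(): buf=[_ _ _ _ _ _], head=1, tail=1, size=0
write(58): buf=[_ 58 _ _ _ _], head=1, tail=2, size=1
read(): buf=[_ _ _ _ _ _], head=2, tail=2, size=0
write(62): buf=[_ _ 62 _ _ _], head=2, tail=3, size=1
write(79): buf=[_ _ 62 79 _ _], head=2, tail=4, size=2
write(77): buf=[_ _ 62 79 77 _], head=2, tail=5, size=3
write(35): buf=[_ _ 62 79 77 35], head=2, tail=0, size=4
write(28): buf=[28 _ 62 79 77 35], head=2, tail=1, size=5
write(47): buf=[28 47 62 79 77 35], head=2, tail=2, size=6

Answer: 28 47 62 79 77 35
2
2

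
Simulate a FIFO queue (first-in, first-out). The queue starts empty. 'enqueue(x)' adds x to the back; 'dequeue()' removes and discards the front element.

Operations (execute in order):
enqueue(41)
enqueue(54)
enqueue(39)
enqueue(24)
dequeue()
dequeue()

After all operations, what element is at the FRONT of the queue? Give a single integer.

Answer: 39

Derivation:
enqueue(41): queue = [41]
enqueue(54): queue = [41, 54]
enqueue(39): queue = [41, 54, 39]
enqueue(24): queue = [41, 54, 39, 24]
dequeue(): queue = [54, 39, 24]
dequeue(): queue = [39, 24]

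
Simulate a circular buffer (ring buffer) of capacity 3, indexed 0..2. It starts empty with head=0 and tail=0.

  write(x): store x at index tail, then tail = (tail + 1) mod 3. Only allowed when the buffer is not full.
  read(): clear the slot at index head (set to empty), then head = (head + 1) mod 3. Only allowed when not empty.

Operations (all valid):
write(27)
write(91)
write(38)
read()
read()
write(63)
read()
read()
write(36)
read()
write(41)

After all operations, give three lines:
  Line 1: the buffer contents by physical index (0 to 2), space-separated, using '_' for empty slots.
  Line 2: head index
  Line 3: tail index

write(27): buf=[27 _ _], head=0, tail=1, size=1
write(91): buf=[27 91 _], head=0, tail=2, size=2
write(38): buf=[27 91 38], head=0, tail=0, size=3
read(): buf=[_ 91 38], head=1, tail=0, size=2
read(): buf=[_ _ 38], head=2, tail=0, size=1
write(63): buf=[63 _ 38], head=2, tail=1, size=2
read(): buf=[63 _ _], head=0, tail=1, size=1
read(): buf=[_ _ _], head=1, tail=1, size=0
write(36): buf=[_ 36 _], head=1, tail=2, size=1
read(): buf=[_ _ _], head=2, tail=2, size=0
write(41): buf=[_ _ 41], head=2, tail=0, size=1

Answer: _ _ 41
2
0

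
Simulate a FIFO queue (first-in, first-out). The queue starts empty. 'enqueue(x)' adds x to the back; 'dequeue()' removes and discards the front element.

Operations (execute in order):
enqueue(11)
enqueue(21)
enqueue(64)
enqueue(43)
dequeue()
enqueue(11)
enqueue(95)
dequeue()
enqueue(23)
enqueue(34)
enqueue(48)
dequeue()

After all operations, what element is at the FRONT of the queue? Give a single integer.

enqueue(11): queue = [11]
enqueue(21): queue = [11, 21]
enqueue(64): queue = [11, 21, 64]
enqueue(43): queue = [11, 21, 64, 43]
dequeue(): queue = [21, 64, 43]
enqueue(11): queue = [21, 64, 43, 11]
enqueue(95): queue = [21, 64, 43, 11, 95]
dequeue(): queue = [64, 43, 11, 95]
enqueue(23): queue = [64, 43, 11, 95, 23]
enqueue(34): queue = [64, 43, 11, 95, 23, 34]
enqueue(48): queue = [64, 43, 11, 95, 23, 34, 48]
dequeue(): queue = [43, 11, 95, 23, 34, 48]

Answer: 43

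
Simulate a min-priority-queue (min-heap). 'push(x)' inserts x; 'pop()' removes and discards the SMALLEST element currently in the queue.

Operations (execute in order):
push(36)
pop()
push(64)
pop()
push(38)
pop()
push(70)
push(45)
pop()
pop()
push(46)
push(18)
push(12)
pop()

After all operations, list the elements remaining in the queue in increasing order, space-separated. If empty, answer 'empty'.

Answer: 18 46

Derivation:
push(36): heap contents = [36]
pop() → 36: heap contents = []
push(64): heap contents = [64]
pop() → 64: heap contents = []
push(38): heap contents = [38]
pop() → 38: heap contents = []
push(70): heap contents = [70]
push(45): heap contents = [45, 70]
pop() → 45: heap contents = [70]
pop() → 70: heap contents = []
push(46): heap contents = [46]
push(18): heap contents = [18, 46]
push(12): heap contents = [12, 18, 46]
pop() → 12: heap contents = [18, 46]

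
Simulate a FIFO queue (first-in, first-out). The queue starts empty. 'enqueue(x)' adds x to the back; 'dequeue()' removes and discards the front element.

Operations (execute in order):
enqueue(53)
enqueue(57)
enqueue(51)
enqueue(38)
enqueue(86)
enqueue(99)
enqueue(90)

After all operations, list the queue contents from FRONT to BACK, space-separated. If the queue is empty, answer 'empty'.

enqueue(53): [53]
enqueue(57): [53, 57]
enqueue(51): [53, 57, 51]
enqueue(38): [53, 57, 51, 38]
enqueue(86): [53, 57, 51, 38, 86]
enqueue(99): [53, 57, 51, 38, 86, 99]
enqueue(90): [53, 57, 51, 38, 86, 99, 90]

Answer: 53 57 51 38 86 99 90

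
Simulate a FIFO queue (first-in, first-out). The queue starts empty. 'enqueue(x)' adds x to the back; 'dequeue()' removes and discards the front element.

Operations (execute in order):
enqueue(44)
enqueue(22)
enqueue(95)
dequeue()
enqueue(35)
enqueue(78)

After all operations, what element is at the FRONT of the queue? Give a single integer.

enqueue(44): queue = [44]
enqueue(22): queue = [44, 22]
enqueue(95): queue = [44, 22, 95]
dequeue(): queue = [22, 95]
enqueue(35): queue = [22, 95, 35]
enqueue(78): queue = [22, 95, 35, 78]

Answer: 22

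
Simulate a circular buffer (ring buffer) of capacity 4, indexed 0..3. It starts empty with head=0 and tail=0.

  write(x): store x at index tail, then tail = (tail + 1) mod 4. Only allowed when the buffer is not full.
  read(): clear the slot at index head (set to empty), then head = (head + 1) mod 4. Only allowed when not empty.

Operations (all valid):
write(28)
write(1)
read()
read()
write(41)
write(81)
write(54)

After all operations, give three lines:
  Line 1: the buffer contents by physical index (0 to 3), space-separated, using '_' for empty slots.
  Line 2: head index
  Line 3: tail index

Answer: 54 _ 41 81
2
1

Derivation:
write(28): buf=[28 _ _ _], head=0, tail=1, size=1
write(1): buf=[28 1 _ _], head=0, tail=2, size=2
read(): buf=[_ 1 _ _], head=1, tail=2, size=1
read(): buf=[_ _ _ _], head=2, tail=2, size=0
write(41): buf=[_ _ 41 _], head=2, tail=3, size=1
write(81): buf=[_ _ 41 81], head=2, tail=0, size=2
write(54): buf=[54 _ 41 81], head=2, tail=1, size=3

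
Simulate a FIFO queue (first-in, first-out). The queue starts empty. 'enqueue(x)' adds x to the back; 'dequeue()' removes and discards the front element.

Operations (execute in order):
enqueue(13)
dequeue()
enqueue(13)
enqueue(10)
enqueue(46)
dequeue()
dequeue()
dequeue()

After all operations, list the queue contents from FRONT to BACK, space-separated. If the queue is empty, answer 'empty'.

Answer: empty

Derivation:
enqueue(13): [13]
dequeue(): []
enqueue(13): [13]
enqueue(10): [13, 10]
enqueue(46): [13, 10, 46]
dequeue(): [10, 46]
dequeue(): [46]
dequeue(): []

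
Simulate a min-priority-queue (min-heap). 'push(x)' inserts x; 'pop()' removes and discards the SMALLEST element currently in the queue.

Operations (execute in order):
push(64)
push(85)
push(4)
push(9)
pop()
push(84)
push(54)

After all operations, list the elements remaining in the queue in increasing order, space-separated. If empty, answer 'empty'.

Answer: 9 54 64 84 85

Derivation:
push(64): heap contents = [64]
push(85): heap contents = [64, 85]
push(4): heap contents = [4, 64, 85]
push(9): heap contents = [4, 9, 64, 85]
pop() → 4: heap contents = [9, 64, 85]
push(84): heap contents = [9, 64, 84, 85]
push(54): heap contents = [9, 54, 64, 84, 85]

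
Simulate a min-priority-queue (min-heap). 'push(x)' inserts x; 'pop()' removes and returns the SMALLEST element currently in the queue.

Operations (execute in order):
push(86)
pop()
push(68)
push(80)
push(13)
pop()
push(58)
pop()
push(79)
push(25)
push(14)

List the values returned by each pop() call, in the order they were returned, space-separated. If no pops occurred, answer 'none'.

Answer: 86 13 58

Derivation:
push(86): heap contents = [86]
pop() → 86: heap contents = []
push(68): heap contents = [68]
push(80): heap contents = [68, 80]
push(13): heap contents = [13, 68, 80]
pop() → 13: heap contents = [68, 80]
push(58): heap contents = [58, 68, 80]
pop() → 58: heap contents = [68, 80]
push(79): heap contents = [68, 79, 80]
push(25): heap contents = [25, 68, 79, 80]
push(14): heap contents = [14, 25, 68, 79, 80]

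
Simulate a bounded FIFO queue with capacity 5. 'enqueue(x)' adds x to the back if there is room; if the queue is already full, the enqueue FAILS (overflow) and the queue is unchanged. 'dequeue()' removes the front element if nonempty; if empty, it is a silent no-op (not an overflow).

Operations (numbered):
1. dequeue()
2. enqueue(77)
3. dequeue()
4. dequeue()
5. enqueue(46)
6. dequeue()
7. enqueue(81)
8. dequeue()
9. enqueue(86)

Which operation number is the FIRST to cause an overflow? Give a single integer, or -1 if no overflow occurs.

Answer: -1

Derivation:
1. dequeue(): empty, no-op, size=0
2. enqueue(77): size=1
3. dequeue(): size=0
4. dequeue(): empty, no-op, size=0
5. enqueue(46): size=1
6. dequeue(): size=0
7. enqueue(81): size=1
8. dequeue(): size=0
9. enqueue(86): size=1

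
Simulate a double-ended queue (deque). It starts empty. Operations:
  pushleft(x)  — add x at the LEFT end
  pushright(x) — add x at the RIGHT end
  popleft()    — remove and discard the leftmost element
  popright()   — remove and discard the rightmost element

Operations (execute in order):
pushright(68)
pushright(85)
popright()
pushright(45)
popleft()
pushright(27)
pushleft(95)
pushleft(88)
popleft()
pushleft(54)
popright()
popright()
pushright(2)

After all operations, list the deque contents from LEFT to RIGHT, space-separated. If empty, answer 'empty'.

Answer: 54 95 2

Derivation:
pushright(68): [68]
pushright(85): [68, 85]
popright(): [68]
pushright(45): [68, 45]
popleft(): [45]
pushright(27): [45, 27]
pushleft(95): [95, 45, 27]
pushleft(88): [88, 95, 45, 27]
popleft(): [95, 45, 27]
pushleft(54): [54, 95, 45, 27]
popright(): [54, 95, 45]
popright(): [54, 95]
pushright(2): [54, 95, 2]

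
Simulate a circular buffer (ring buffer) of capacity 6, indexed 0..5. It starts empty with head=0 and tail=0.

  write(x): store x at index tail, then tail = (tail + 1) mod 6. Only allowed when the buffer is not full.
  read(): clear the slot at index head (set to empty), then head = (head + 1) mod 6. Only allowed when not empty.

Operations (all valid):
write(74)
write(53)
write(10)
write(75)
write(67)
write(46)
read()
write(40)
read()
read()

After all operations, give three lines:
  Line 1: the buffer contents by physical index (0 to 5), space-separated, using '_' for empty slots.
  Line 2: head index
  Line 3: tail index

write(74): buf=[74 _ _ _ _ _], head=0, tail=1, size=1
write(53): buf=[74 53 _ _ _ _], head=0, tail=2, size=2
write(10): buf=[74 53 10 _ _ _], head=0, tail=3, size=3
write(75): buf=[74 53 10 75 _ _], head=0, tail=4, size=4
write(67): buf=[74 53 10 75 67 _], head=0, tail=5, size=5
write(46): buf=[74 53 10 75 67 46], head=0, tail=0, size=6
read(): buf=[_ 53 10 75 67 46], head=1, tail=0, size=5
write(40): buf=[40 53 10 75 67 46], head=1, tail=1, size=6
read(): buf=[40 _ 10 75 67 46], head=2, tail=1, size=5
read(): buf=[40 _ _ 75 67 46], head=3, tail=1, size=4

Answer: 40 _ _ 75 67 46
3
1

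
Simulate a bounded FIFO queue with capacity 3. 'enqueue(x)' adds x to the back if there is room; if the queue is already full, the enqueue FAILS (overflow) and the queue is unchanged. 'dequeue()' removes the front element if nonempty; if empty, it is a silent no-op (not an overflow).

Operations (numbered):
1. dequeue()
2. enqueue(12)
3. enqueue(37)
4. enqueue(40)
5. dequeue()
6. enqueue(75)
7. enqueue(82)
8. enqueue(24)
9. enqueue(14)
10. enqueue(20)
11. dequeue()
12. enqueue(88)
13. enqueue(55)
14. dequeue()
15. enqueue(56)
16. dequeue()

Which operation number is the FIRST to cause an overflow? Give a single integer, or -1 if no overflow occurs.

Answer: 7

Derivation:
1. dequeue(): empty, no-op, size=0
2. enqueue(12): size=1
3. enqueue(37): size=2
4. enqueue(40): size=3
5. dequeue(): size=2
6. enqueue(75): size=3
7. enqueue(82): size=3=cap → OVERFLOW (fail)
8. enqueue(24): size=3=cap → OVERFLOW (fail)
9. enqueue(14): size=3=cap → OVERFLOW (fail)
10. enqueue(20): size=3=cap → OVERFLOW (fail)
11. dequeue(): size=2
12. enqueue(88): size=3
13. enqueue(55): size=3=cap → OVERFLOW (fail)
14. dequeue(): size=2
15. enqueue(56): size=3
16. dequeue(): size=2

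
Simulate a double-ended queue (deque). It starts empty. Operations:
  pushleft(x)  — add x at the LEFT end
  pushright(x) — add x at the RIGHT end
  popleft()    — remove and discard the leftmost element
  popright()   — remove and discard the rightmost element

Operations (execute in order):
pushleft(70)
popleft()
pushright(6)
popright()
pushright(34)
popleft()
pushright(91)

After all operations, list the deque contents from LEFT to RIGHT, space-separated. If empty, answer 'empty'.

Answer: 91

Derivation:
pushleft(70): [70]
popleft(): []
pushright(6): [6]
popright(): []
pushright(34): [34]
popleft(): []
pushright(91): [91]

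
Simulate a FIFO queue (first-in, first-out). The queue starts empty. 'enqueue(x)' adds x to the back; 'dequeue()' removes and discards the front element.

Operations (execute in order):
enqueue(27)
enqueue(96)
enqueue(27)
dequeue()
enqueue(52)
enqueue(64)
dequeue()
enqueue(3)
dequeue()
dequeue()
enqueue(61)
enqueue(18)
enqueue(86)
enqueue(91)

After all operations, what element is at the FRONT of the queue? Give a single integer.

Answer: 64

Derivation:
enqueue(27): queue = [27]
enqueue(96): queue = [27, 96]
enqueue(27): queue = [27, 96, 27]
dequeue(): queue = [96, 27]
enqueue(52): queue = [96, 27, 52]
enqueue(64): queue = [96, 27, 52, 64]
dequeue(): queue = [27, 52, 64]
enqueue(3): queue = [27, 52, 64, 3]
dequeue(): queue = [52, 64, 3]
dequeue(): queue = [64, 3]
enqueue(61): queue = [64, 3, 61]
enqueue(18): queue = [64, 3, 61, 18]
enqueue(86): queue = [64, 3, 61, 18, 86]
enqueue(91): queue = [64, 3, 61, 18, 86, 91]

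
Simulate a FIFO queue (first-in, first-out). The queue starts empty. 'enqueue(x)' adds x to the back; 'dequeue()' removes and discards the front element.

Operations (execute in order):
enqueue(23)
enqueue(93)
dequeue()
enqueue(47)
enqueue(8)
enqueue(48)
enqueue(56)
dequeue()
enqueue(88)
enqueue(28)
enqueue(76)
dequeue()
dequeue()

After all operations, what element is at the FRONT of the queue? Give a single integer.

enqueue(23): queue = [23]
enqueue(93): queue = [23, 93]
dequeue(): queue = [93]
enqueue(47): queue = [93, 47]
enqueue(8): queue = [93, 47, 8]
enqueue(48): queue = [93, 47, 8, 48]
enqueue(56): queue = [93, 47, 8, 48, 56]
dequeue(): queue = [47, 8, 48, 56]
enqueue(88): queue = [47, 8, 48, 56, 88]
enqueue(28): queue = [47, 8, 48, 56, 88, 28]
enqueue(76): queue = [47, 8, 48, 56, 88, 28, 76]
dequeue(): queue = [8, 48, 56, 88, 28, 76]
dequeue(): queue = [48, 56, 88, 28, 76]

Answer: 48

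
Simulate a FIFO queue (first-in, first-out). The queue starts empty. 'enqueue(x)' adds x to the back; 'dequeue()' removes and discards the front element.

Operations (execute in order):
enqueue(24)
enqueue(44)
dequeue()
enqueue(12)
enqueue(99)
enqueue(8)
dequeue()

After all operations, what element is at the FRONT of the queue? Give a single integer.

Answer: 12

Derivation:
enqueue(24): queue = [24]
enqueue(44): queue = [24, 44]
dequeue(): queue = [44]
enqueue(12): queue = [44, 12]
enqueue(99): queue = [44, 12, 99]
enqueue(8): queue = [44, 12, 99, 8]
dequeue(): queue = [12, 99, 8]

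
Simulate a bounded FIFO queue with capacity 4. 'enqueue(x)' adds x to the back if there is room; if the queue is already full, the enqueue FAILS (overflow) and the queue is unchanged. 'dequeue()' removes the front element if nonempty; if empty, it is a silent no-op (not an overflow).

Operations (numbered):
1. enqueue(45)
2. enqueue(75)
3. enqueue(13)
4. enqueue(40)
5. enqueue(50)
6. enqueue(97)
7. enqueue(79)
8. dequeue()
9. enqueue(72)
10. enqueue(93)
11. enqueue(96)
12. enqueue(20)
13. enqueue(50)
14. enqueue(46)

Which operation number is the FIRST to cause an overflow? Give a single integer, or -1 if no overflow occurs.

Answer: 5

Derivation:
1. enqueue(45): size=1
2. enqueue(75): size=2
3. enqueue(13): size=3
4. enqueue(40): size=4
5. enqueue(50): size=4=cap → OVERFLOW (fail)
6. enqueue(97): size=4=cap → OVERFLOW (fail)
7. enqueue(79): size=4=cap → OVERFLOW (fail)
8. dequeue(): size=3
9. enqueue(72): size=4
10. enqueue(93): size=4=cap → OVERFLOW (fail)
11. enqueue(96): size=4=cap → OVERFLOW (fail)
12. enqueue(20): size=4=cap → OVERFLOW (fail)
13. enqueue(50): size=4=cap → OVERFLOW (fail)
14. enqueue(46): size=4=cap → OVERFLOW (fail)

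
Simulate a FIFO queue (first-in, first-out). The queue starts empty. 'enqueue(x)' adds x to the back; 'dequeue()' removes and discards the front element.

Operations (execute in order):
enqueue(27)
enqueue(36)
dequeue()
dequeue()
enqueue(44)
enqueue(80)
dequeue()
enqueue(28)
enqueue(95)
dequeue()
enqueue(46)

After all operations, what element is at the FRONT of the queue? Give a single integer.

Answer: 28

Derivation:
enqueue(27): queue = [27]
enqueue(36): queue = [27, 36]
dequeue(): queue = [36]
dequeue(): queue = []
enqueue(44): queue = [44]
enqueue(80): queue = [44, 80]
dequeue(): queue = [80]
enqueue(28): queue = [80, 28]
enqueue(95): queue = [80, 28, 95]
dequeue(): queue = [28, 95]
enqueue(46): queue = [28, 95, 46]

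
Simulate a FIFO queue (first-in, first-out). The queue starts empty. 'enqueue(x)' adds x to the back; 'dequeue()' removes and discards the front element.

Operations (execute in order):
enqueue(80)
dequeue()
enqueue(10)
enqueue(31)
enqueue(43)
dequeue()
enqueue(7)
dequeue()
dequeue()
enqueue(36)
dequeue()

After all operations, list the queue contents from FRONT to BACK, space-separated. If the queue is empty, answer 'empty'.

enqueue(80): [80]
dequeue(): []
enqueue(10): [10]
enqueue(31): [10, 31]
enqueue(43): [10, 31, 43]
dequeue(): [31, 43]
enqueue(7): [31, 43, 7]
dequeue(): [43, 7]
dequeue(): [7]
enqueue(36): [7, 36]
dequeue(): [36]

Answer: 36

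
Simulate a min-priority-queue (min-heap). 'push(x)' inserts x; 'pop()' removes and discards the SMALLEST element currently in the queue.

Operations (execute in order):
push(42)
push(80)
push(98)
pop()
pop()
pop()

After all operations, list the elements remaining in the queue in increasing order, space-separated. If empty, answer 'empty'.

push(42): heap contents = [42]
push(80): heap contents = [42, 80]
push(98): heap contents = [42, 80, 98]
pop() → 42: heap contents = [80, 98]
pop() → 80: heap contents = [98]
pop() → 98: heap contents = []

Answer: empty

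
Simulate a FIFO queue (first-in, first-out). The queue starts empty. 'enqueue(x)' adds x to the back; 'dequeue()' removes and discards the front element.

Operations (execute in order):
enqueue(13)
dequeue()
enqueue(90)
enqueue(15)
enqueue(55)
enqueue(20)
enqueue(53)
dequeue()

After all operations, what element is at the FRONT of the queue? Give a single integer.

enqueue(13): queue = [13]
dequeue(): queue = []
enqueue(90): queue = [90]
enqueue(15): queue = [90, 15]
enqueue(55): queue = [90, 15, 55]
enqueue(20): queue = [90, 15, 55, 20]
enqueue(53): queue = [90, 15, 55, 20, 53]
dequeue(): queue = [15, 55, 20, 53]

Answer: 15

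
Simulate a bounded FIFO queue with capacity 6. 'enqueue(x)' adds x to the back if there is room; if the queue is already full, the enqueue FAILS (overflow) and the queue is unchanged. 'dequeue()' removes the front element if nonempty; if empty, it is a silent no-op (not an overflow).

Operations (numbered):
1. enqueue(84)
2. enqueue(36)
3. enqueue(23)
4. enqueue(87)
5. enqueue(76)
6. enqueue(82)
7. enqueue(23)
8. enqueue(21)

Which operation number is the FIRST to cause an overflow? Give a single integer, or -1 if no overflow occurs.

Answer: 7

Derivation:
1. enqueue(84): size=1
2. enqueue(36): size=2
3. enqueue(23): size=3
4. enqueue(87): size=4
5. enqueue(76): size=5
6. enqueue(82): size=6
7. enqueue(23): size=6=cap → OVERFLOW (fail)
8. enqueue(21): size=6=cap → OVERFLOW (fail)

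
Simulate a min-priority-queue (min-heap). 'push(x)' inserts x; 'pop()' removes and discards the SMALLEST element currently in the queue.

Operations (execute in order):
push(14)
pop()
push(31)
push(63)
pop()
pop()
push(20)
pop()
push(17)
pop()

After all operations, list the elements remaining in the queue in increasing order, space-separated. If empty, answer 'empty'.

Answer: empty

Derivation:
push(14): heap contents = [14]
pop() → 14: heap contents = []
push(31): heap contents = [31]
push(63): heap contents = [31, 63]
pop() → 31: heap contents = [63]
pop() → 63: heap contents = []
push(20): heap contents = [20]
pop() → 20: heap contents = []
push(17): heap contents = [17]
pop() → 17: heap contents = []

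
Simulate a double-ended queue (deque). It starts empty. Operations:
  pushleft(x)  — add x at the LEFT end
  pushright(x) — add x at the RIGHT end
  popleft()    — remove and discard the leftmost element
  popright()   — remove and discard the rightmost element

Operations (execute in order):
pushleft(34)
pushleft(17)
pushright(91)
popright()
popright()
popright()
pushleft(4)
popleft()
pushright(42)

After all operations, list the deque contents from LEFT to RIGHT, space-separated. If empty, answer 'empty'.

Answer: 42

Derivation:
pushleft(34): [34]
pushleft(17): [17, 34]
pushright(91): [17, 34, 91]
popright(): [17, 34]
popright(): [17]
popright(): []
pushleft(4): [4]
popleft(): []
pushright(42): [42]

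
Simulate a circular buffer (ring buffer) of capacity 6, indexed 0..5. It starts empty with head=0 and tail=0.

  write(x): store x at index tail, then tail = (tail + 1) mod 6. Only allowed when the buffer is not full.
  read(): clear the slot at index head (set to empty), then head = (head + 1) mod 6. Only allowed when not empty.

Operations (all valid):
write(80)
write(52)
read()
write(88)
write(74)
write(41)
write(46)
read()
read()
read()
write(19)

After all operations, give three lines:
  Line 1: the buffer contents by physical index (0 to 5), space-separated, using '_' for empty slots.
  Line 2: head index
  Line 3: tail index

Answer: 19 _ _ _ 41 46
4
1

Derivation:
write(80): buf=[80 _ _ _ _ _], head=0, tail=1, size=1
write(52): buf=[80 52 _ _ _ _], head=0, tail=2, size=2
read(): buf=[_ 52 _ _ _ _], head=1, tail=2, size=1
write(88): buf=[_ 52 88 _ _ _], head=1, tail=3, size=2
write(74): buf=[_ 52 88 74 _ _], head=1, tail=4, size=3
write(41): buf=[_ 52 88 74 41 _], head=1, tail=5, size=4
write(46): buf=[_ 52 88 74 41 46], head=1, tail=0, size=5
read(): buf=[_ _ 88 74 41 46], head=2, tail=0, size=4
read(): buf=[_ _ _ 74 41 46], head=3, tail=0, size=3
read(): buf=[_ _ _ _ 41 46], head=4, tail=0, size=2
write(19): buf=[19 _ _ _ 41 46], head=4, tail=1, size=3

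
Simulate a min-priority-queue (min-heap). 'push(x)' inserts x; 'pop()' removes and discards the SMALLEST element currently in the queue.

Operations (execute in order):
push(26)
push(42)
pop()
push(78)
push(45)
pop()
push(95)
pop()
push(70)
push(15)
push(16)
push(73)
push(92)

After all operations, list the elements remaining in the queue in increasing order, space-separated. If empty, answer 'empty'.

push(26): heap contents = [26]
push(42): heap contents = [26, 42]
pop() → 26: heap contents = [42]
push(78): heap contents = [42, 78]
push(45): heap contents = [42, 45, 78]
pop() → 42: heap contents = [45, 78]
push(95): heap contents = [45, 78, 95]
pop() → 45: heap contents = [78, 95]
push(70): heap contents = [70, 78, 95]
push(15): heap contents = [15, 70, 78, 95]
push(16): heap contents = [15, 16, 70, 78, 95]
push(73): heap contents = [15, 16, 70, 73, 78, 95]
push(92): heap contents = [15, 16, 70, 73, 78, 92, 95]

Answer: 15 16 70 73 78 92 95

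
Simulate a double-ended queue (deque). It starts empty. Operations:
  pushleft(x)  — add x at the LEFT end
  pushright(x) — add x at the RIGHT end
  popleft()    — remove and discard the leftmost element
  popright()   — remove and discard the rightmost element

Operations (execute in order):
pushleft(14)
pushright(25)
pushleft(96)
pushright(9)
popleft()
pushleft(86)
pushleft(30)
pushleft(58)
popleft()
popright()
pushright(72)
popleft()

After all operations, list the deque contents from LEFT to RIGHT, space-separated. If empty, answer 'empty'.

pushleft(14): [14]
pushright(25): [14, 25]
pushleft(96): [96, 14, 25]
pushright(9): [96, 14, 25, 9]
popleft(): [14, 25, 9]
pushleft(86): [86, 14, 25, 9]
pushleft(30): [30, 86, 14, 25, 9]
pushleft(58): [58, 30, 86, 14, 25, 9]
popleft(): [30, 86, 14, 25, 9]
popright(): [30, 86, 14, 25]
pushright(72): [30, 86, 14, 25, 72]
popleft(): [86, 14, 25, 72]

Answer: 86 14 25 72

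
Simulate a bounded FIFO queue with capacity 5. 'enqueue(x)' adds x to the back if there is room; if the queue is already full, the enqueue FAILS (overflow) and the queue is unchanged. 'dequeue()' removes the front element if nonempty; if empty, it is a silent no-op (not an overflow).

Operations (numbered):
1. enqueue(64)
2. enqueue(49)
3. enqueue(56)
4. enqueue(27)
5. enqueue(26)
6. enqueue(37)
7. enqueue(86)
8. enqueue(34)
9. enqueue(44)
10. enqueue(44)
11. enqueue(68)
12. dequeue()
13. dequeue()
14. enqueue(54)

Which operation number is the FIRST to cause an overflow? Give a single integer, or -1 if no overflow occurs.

Answer: 6

Derivation:
1. enqueue(64): size=1
2. enqueue(49): size=2
3. enqueue(56): size=3
4. enqueue(27): size=4
5. enqueue(26): size=5
6. enqueue(37): size=5=cap → OVERFLOW (fail)
7. enqueue(86): size=5=cap → OVERFLOW (fail)
8. enqueue(34): size=5=cap → OVERFLOW (fail)
9. enqueue(44): size=5=cap → OVERFLOW (fail)
10. enqueue(44): size=5=cap → OVERFLOW (fail)
11. enqueue(68): size=5=cap → OVERFLOW (fail)
12. dequeue(): size=4
13. dequeue(): size=3
14. enqueue(54): size=4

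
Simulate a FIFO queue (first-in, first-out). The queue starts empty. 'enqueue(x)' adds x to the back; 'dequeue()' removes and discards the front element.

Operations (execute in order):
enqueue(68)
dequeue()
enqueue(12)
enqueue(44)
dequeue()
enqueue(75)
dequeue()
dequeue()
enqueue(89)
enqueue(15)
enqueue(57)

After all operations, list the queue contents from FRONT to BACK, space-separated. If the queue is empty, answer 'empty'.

Answer: 89 15 57

Derivation:
enqueue(68): [68]
dequeue(): []
enqueue(12): [12]
enqueue(44): [12, 44]
dequeue(): [44]
enqueue(75): [44, 75]
dequeue(): [75]
dequeue(): []
enqueue(89): [89]
enqueue(15): [89, 15]
enqueue(57): [89, 15, 57]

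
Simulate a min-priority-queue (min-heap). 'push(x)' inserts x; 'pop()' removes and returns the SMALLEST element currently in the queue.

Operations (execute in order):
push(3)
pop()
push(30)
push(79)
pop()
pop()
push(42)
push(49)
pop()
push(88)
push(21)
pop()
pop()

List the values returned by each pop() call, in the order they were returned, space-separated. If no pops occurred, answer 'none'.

push(3): heap contents = [3]
pop() → 3: heap contents = []
push(30): heap contents = [30]
push(79): heap contents = [30, 79]
pop() → 30: heap contents = [79]
pop() → 79: heap contents = []
push(42): heap contents = [42]
push(49): heap contents = [42, 49]
pop() → 42: heap contents = [49]
push(88): heap contents = [49, 88]
push(21): heap contents = [21, 49, 88]
pop() → 21: heap contents = [49, 88]
pop() → 49: heap contents = [88]

Answer: 3 30 79 42 21 49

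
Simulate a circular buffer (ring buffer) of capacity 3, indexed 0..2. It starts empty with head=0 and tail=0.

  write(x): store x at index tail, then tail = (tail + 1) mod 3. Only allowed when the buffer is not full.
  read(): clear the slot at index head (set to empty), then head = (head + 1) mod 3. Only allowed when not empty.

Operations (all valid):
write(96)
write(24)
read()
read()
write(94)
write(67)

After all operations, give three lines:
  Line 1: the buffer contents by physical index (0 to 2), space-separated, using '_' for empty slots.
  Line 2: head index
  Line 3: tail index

write(96): buf=[96 _ _], head=0, tail=1, size=1
write(24): buf=[96 24 _], head=0, tail=2, size=2
read(): buf=[_ 24 _], head=1, tail=2, size=1
read(): buf=[_ _ _], head=2, tail=2, size=0
write(94): buf=[_ _ 94], head=2, tail=0, size=1
write(67): buf=[67 _ 94], head=2, tail=1, size=2

Answer: 67 _ 94
2
1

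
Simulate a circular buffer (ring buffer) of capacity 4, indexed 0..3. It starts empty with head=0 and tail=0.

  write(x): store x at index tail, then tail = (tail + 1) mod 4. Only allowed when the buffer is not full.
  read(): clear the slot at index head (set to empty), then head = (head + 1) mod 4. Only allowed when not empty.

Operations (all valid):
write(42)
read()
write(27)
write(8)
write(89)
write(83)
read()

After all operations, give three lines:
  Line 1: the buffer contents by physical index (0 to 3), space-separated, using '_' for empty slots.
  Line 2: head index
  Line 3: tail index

Answer: 83 _ 8 89
2
1

Derivation:
write(42): buf=[42 _ _ _], head=0, tail=1, size=1
read(): buf=[_ _ _ _], head=1, tail=1, size=0
write(27): buf=[_ 27 _ _], head=1, tail=2, size=1
write(8): buf=[_ 27 8 _], head=1, tail=3, size=2
write(89): buf=[_ 27 8 89], head=1, tail=0, size=3
write(83): buf=[83 27 8 89], head=1, tail=1, size=4
read(): buf=[83 _ 8 89], head=2, tail=1, size=3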